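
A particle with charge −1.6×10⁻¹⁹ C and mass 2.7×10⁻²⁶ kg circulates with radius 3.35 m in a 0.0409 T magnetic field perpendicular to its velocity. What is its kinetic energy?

KE ≈ 5.56×10⁴ eV

v = |q|Br/m, then KE = ½mv² = (qBr)²/(2m).
v = (1.6×10⁻¹⁹)(0.0409)(3.35)/2.7×10⁻²⁶ ≈ 8.119×10⁵ m/s.
KE = ½(2.7×10⁻²⁶)(8.119×10⁵)² ≈ 8.90×10⁻¹⁵ J = 5.56×10⁴ eV.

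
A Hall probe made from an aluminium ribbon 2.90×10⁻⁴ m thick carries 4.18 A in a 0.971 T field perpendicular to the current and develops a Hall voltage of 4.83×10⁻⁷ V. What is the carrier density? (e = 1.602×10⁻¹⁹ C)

From V_H = IB/(n e t), n = IB/(V_H e t).
n = (4.18)(0.971)/((4.83×10⁻⁷)(1.602×10⁻¹⁹)(2.90×10⁻⁴)) ≈ 1.81×10²⁹ m⁻³.

n ≈ 1.81×10²⁹ m⁻³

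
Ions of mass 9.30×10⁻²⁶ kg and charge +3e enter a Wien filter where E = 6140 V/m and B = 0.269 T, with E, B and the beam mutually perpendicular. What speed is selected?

v = 2.28×10⁴ m/s

Zero net Lorentz force requires |qE| = |q v×B|, i.e. E = vB.
v = E/B = 6140/0.269 = 2.28×10⁴ m/s.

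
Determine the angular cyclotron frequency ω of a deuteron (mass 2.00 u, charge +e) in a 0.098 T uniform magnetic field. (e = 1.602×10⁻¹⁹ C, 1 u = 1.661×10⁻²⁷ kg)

ω = |q|B/m.
ω = (1.602×10⁻¹⁹)(0.098)/3.322×10⁻²⁷ ≈ 4.7×10⁶ rad/s.

ω ≈ 4.7×10⁶ rad/s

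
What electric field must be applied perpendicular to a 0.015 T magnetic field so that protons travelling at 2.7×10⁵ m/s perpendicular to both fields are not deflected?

For straight-line motion qE = qvB, so E = vB.
E = 2.7×10⁵ × 0.015 = 4000 V/m.

E = 4000 V/m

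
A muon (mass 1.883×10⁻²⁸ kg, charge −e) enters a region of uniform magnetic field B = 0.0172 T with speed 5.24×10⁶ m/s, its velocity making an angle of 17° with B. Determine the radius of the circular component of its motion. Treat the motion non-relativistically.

v⊥ = v sinθ = 5.24×10⁶·sin17° ≈ 1.532×10⁶ m/s.
r = m v⊥/(|q|B) = (1.883×10⁻²⁸)(1.532×10⁶)/((1.602×10⁻¹⁹)(0.0172)) ≈ 0.105 m.

r ≈ 0.105 m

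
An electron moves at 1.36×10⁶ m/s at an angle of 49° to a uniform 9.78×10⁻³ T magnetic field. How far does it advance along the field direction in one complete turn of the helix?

v∥ = v cosθ = 1.36×10⁶·cos49° ≈ 8.922×10⁵ m/s.
T = 2πm/(|q|B) = 2π(9.109×10⁻³¹)/((1.602×10⁻¹⁹)(9.78×10⁻³)) ≈ 3.653×10⁻⁹ s.
pitch = v∥ T = (8.922×10⁵)(3.653×10⁻⁹) ≈ 3.26×10⁻³ m.

p ≈ 3.26×10⁻³ m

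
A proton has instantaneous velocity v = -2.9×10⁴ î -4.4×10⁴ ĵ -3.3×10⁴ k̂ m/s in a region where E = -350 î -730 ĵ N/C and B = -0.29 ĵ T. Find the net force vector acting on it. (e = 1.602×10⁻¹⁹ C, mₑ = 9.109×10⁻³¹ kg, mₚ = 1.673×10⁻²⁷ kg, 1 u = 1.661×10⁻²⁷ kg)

F ≈ (-1.59×10⁻¹⁵, -1.17×10⁻¹⁶, 1.35×10⁻¹⁵) N

v×B = (-9570, 0, 8410) N/C.
E + v×B = (-9920, -730, 8410) N/C.
F = q(E + v×B) = (1.602×10⁻¹⁹ C)·(-9920, -730, 8410) = (-1.59×10⁻¹⁵, -1.17×10⁻¹⁶, 1.35×10⁻¹⁵) N.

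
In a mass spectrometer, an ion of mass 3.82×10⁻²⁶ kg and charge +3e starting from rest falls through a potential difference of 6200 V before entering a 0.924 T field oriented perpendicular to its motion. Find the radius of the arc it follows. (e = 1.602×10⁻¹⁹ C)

Acceleration: |q|V = ½mv² ⇒ v = √(2|q|V/m) = √(2·4.806×10⁻¹⁹·6200/3.82×10⁻²⁶) ≈ 3.950×10⁵ m/s.
In the field: r = mv/(|q|B) = (3.82×10⁻²⁶)(3.950×10⁵)/((4.806×10⁻¹⁹)(0.924)) ≈ 0.0340 m.

r ≈ 0.0340 m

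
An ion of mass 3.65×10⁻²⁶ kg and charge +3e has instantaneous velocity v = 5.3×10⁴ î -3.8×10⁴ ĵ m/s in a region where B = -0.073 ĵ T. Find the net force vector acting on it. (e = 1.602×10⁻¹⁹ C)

F ≈ (0, 0, -1.86×10⁻¹⁵) N

v×B = (0, 0, -3870) N/C.
F = q v×B = (4.806×10⁻¹⁹ C)·(0, 0, -3870) = (0, 0, -1.86×10⁻¹⁵) N.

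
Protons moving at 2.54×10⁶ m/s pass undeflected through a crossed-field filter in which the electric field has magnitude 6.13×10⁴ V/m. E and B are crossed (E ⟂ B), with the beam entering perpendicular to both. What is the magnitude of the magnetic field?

Balance of forces in the selector: qE = qvB ⇒ B = E/v.
B = 6.13×10⁴/2.54×10⁶ = 0.0241 T.

B = 0.0241 T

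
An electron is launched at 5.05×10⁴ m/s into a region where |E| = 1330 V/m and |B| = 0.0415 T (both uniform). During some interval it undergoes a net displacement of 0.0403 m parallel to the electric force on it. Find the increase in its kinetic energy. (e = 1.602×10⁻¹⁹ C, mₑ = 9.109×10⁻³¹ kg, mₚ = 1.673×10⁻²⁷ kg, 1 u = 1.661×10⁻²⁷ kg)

The magnetic force is always ⟂ v and does no work; only the electric force changes KE.
ΔKE = F_E · d = |q|E d = (1.602×10⁻¹⁹)(1330)(0.0403) ≈ 8.59×10⁻¹⁸ J.

ΔKE ≈ 8.59×10⁻¹⁸ J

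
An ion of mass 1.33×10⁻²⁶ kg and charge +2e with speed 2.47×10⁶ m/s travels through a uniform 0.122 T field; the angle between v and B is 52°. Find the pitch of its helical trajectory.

p ≈ 3.25 m

v∥ = v cosθ = 2.47×10⁶·cos52° ≈ 1.521×10⁶ m/s.
T = 2πm/(|q|B) = 2π(1.33×10⁻²⁶)/((3.204×10⁻¹⁹)(0.122)) ≈ 2.138×10⁻⁶ s.
pitch = v∥ T = (1.521×10⁶)(2.138×10⁻⁶) ≈ 3.25 m.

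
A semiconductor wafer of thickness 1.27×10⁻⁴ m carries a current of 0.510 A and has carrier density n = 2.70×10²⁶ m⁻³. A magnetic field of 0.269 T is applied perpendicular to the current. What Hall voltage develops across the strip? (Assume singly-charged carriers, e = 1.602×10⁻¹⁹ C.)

V_H = IB/(n e t).
V_H = (0.510)(0.269)/((2.70×10²⁶)(1.602×10⁻¹⁹)(1.27×10⁻⁴)) ≈ 2.50×10⁻⁵ V.

V_H ≈ 2.50×10⁻⁵ V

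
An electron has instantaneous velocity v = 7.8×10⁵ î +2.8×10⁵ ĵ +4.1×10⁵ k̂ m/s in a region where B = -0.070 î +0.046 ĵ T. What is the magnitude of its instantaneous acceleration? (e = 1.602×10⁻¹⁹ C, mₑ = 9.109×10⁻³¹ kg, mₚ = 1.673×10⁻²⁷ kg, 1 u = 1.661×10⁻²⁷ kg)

|a| ≈ 1.15×10¹⁶ m/s²

v×B = (-1.89×10⁴, -2.87×10⁴, 5.55×10⁴) N/C.
F = q v×B = (−1.602×10⁻¹⁹ C)·(-1.89×10⁴, -2.87×10⁴, 5.55×10⁴) = (3.02×10⁻¹⁵, 4.60×10⁻¹⁵, -8.89×10⁻¹⁵) N.
|a| = |F|/m = 1.045×10⁻¹⁴/9.109×10⁻³¹ ≈ 1.15×10¹⁶ m/s².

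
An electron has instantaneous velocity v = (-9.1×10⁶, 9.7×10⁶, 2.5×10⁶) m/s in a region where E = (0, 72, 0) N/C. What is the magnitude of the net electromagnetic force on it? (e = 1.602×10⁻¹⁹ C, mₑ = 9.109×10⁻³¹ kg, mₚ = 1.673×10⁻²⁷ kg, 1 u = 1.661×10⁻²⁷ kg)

|F| ≈ 1.15×10⁻¹⁷ N

Only an electric field acts, so F = qE = (−1.602×10⁻¹⁹ C)·(0, 72.0, 0) = (0, -1.15×10⁻¹⁷, 0) N.
|F| = 1.15×10⁻¹⁷ N.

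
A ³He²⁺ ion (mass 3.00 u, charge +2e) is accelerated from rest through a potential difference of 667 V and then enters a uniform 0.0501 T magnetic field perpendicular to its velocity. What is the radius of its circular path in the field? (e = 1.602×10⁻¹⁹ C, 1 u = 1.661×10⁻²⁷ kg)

r ≈ 0.0909 m

Acceleration: |q|V = ½mv² ⇒ v = √(2|q|V/m) = √(2·3.204×10⁻¹⁹·667/4.983×10⁻²⁷) ≈ 2.929×10⁵ m/s.
In the field: r = mv/(|q|B) = (4.983×10⁻²⁷)(2.929×10⁵)/((3.204×10⁻¹⁹)(0.0501)) ≈ 0.0909 m.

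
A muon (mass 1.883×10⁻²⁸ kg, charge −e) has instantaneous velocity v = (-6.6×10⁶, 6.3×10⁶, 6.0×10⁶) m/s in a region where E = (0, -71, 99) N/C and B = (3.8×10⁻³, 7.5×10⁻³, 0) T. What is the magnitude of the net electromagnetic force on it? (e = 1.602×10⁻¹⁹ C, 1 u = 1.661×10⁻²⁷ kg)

|F| ≈ 1.43×10⁻¹⁴ N

v×B = (-4.50×10⁴, 2.28×10⁴, -7.34×10⁴) N/C.
E + v×B = (-4.50×10⁴, 2.27×10⁴, -7.33×10⁴) N/C.
F = q(E + v×B) = (−1.602×10⁻¹⁹ C)·(-4.50×10⁴, 2.27×10⁴, -7.33×10⁴) = (7.21×10⁻¹⁵, -3.64×10⁻¹⁵, 1.17×10⁻¹⁴) N.
|F| = 1.43×10⁻¹⁴ N.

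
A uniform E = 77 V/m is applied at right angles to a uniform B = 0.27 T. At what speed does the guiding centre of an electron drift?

v_d ≈ 290 m/s

The E×B drift speed is v_d = E/B.
v_d = 77/0.27 = 290 m/s.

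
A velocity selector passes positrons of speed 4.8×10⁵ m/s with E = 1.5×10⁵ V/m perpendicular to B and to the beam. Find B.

B = 0.31 T

Balance of forces in the selector: qE = qvB ⇒ B = E/v.
B = 1.5×10⁵/4.8×10⁵ = 0.31 T.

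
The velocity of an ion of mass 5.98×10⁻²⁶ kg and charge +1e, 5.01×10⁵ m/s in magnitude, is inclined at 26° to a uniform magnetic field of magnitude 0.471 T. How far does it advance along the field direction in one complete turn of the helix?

v∥ = v cosθ = 5.01×10⁵·cos26° ≈ 4.503×10⁵ m/s.
T = 2πm/(|q|B) = 2π(5.98×10⁻²⁶)/((1.602×10⁻¹⁹)(0.471)) ≈ 4.980×10⁻⁶ s.
pitch = v∥ T = (4.503×10⁵)(4.980×10⁻⁶) ≈ 2.24 m.

p ≈ 2.24 m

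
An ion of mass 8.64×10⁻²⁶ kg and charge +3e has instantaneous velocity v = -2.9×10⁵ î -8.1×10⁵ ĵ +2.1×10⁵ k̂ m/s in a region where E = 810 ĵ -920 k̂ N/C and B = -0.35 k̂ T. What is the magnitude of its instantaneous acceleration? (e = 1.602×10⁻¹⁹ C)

v×B = (2.84×10⁵, -1.02×10⁵, 0) N/C.
E + v×B = (2.84×10⁵, -1.01×10⁵, -920) N/C.
F = q(E + v×B) = (4.806×10⁻¹⁹ C)·(2.84×10⁵, -1.01×10⁵, -920) = (1.36×10⁻¹³, -4.84×10⁻¹⁴, -4.42×10⁻¹⁶) N.
|a| = |F|/m = 1.446×10⁻¹³/8.64×10⁻²⁶ ≈ 1.67×10¹² m/s².

|a| ≈ 1.67×10¹² m/s²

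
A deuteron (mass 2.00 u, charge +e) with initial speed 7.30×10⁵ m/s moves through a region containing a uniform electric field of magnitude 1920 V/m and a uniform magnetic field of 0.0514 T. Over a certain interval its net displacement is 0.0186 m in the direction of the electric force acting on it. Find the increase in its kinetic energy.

ΔKE ≈ 5.72×10⁻¹⁸ J

The magnetic force is always ⟂ v and does no work; only the electric force changes KE.
ΔKE = F_E · d = |q|E d = (1.602×10⁻¹⁹)(1920)(0.0186) ≈ 5.72×10⁻¹⁸ J.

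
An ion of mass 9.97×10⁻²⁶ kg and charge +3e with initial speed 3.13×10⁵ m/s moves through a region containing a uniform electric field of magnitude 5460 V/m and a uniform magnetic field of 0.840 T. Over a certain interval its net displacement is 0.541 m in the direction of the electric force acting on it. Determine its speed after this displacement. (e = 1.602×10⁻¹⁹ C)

B does no work; ΔKE = |q|E d.
½mv_f² = ½mv₀² + |q|Ed = ½(9.97×10⁻²⁶)(3.13×10⁵)² + (4.806×10⁻¹⁹)(5460)(0.541) ≈ 4.884×10⁻¹⁵ J + 1.420×10⁻¹⁵ J ≈ 6.303×10⁻¹⁵ J.
v_f = √(2·6.303×10⁻¹⁵/9.97×10⁻²⁶) ≈ 3.56×10⁵ m/s.

v_f ≈ 3.56×10⁵ m/s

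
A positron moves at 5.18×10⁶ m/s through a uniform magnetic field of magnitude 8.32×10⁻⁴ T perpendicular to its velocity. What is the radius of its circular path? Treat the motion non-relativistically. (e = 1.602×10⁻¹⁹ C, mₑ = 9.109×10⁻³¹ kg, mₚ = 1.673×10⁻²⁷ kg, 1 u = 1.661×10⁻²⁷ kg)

r ≈ 0.0354 m

The magnetic force provides the centripetal force: |q|vB = mv²/r.
r = mv/(|q|B) = (9.109×10⁻³¹)(5.18×10⁶)/((1.602×10⁻¹⁹)(8.32×10⁻⁴)) ≈ 0.0354 m.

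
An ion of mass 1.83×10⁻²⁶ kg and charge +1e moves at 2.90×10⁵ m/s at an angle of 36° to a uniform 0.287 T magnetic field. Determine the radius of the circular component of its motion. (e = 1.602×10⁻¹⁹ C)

r ≈ 0.0678 m

v⊥ = v sinθ = 2.90×10⁵·sin36° ≈ 1.705×10⁵ m/s.
r = m v⊥/(|q|B) = (1.83×10⁻²⁶)(1.705×10⁵)/((1.602×10⁻¹⁹)(0.287)) ≈ 0.0678 m.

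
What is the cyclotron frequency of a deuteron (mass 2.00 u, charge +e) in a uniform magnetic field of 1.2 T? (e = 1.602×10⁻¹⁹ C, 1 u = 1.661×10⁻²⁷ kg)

f = |q|B/(2πm).
f = (1.602×10⁻¹⁹)(1.2)/(2π·3.322×10⁻²⁷) ≈ 9.2×10⁶ Hz.

f ≈ 9.2×10⁶ Hz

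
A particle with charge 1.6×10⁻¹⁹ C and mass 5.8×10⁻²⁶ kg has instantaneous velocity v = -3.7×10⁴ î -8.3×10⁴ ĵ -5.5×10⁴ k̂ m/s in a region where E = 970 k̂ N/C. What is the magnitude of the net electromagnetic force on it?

Only an electric field acts, so F = qE = (1.6×10⁻¹⁹ C)·(0, 0, 970) = (0, 0, 1.55×10⁻¹⁶) N.
|F| = 1.55×10⁻¹⁶ N.

|F| ≈ 1.55×10⁻¹⁶ N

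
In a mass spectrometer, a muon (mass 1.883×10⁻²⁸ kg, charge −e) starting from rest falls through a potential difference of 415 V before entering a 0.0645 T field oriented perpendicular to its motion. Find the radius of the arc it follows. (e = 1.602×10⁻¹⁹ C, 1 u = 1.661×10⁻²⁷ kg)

Acceleration: |q|V = ½mv² ⇒ v = √(2|q|V/m) = √(2·1.602×10⁻¹⁹·415/1.883×10⁻²⁸) ≈ 8.403×10⁵ m/s.
In the field: r = mv/(|q|B) = (1.883×10⁻²⁸)(8.403×10⁵)/((1.602×10⁻¹⁹)(0.0645)) ≈ 0.0153 m.

r ≈ 0.0153 m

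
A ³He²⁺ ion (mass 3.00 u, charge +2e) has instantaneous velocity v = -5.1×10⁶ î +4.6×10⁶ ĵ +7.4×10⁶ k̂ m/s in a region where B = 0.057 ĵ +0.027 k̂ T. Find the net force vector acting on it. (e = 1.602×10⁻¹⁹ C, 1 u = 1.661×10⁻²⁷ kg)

v×B = (-2.98×10⁵, 1.38×10⁵, -2.91×10⁵) N/C.
F = q v×B = (3.204×10⁻¹⁹ C)·(-2.98×10⁵, 1.38×10⁵, -2.91×10⁵) = (-9.54×10⁻¹⁴, 4.41×10⁻¹⁴, -9.31×10⁻¹⁴) N.

F ≈ (-9.54×10⁻¹⁴, 4.41×10⁻¹⁴, -9.31×10⁻¹⁴) N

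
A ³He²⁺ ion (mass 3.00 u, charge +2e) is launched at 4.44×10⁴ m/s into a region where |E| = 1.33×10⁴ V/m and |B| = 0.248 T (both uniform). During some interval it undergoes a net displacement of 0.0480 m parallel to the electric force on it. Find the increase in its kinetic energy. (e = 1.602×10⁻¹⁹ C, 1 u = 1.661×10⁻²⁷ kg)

ΔKE ≈ 2.05×10⁻¹⁶ J

The magnetic force is always ⟂ v and does no work; only the electric force changes KE.
ΔKE = F_E · d = |q|E d = (3.204×10⁻¹⁹)(1.33×10⁴)(0.0480) ≈ 2.05×10⁻¹⁶ J.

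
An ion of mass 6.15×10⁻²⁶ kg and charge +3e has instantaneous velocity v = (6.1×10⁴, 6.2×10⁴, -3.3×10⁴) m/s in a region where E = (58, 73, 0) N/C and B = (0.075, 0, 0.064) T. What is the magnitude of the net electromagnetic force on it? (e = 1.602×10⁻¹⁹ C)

|F| ≈ 4.23×10⁻¹⁵ N

v×B = (3970, -6380, -4650) N/C.
E + v×B = (4030, -6310, -4650) N/C.
F = q(E + v×B) = (4.806×10⁻¹⁹ C)·(4030, -6310, -4650) = (1.93×10⁻¹⁵, -3.03×10⁻¹⁵, -2.23×10⁻¹⁵) N.
|F| = 4.23×10⁻¹⁵ N.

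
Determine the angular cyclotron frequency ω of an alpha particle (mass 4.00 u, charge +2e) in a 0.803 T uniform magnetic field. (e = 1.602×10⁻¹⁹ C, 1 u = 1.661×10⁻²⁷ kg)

ω = |q|B/m.
ω = (3.204×10⁻¹⁹)(0.803)/6.644×10⁻²⁷ ≈ 3.87×10⁷ rad/s.

ω ≈ 3.87×10⁷ rad/s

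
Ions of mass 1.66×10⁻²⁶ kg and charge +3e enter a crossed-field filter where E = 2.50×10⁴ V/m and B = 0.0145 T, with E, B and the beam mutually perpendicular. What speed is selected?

v = 1.72×10⁶ m/s

For undeflected motion the electric and magnetic forces balance: qE = qvB.
v = E/B = 2.50×10⁴/0.0145 = 1.72×10⁶ m/s.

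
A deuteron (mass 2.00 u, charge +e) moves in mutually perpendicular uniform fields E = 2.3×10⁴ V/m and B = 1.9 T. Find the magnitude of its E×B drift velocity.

v_d ≈ 1.2×10⁴ m/s

The steady drift has the magnetic force balancing the electric force, so v_d = E/B.
v_d = 2.3×10⁴/1.9 = 1.2×10⁴ m/s.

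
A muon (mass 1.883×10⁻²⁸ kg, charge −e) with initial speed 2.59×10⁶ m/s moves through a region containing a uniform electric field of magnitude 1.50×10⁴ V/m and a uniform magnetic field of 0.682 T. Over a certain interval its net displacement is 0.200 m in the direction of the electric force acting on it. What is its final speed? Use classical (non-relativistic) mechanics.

v_f ≈ 3.44×10⁶ m/s

B does no work; ΔKE = |q|E d.
½mv_f² = ½mv₀² + |q|Ed = ½(1.883×10⁻²⁸)(2.59×10⁶)² + (1.602×10⁻¹⁹)(1.50×10⁴)(0.200) ≈ 6.316×10⁻¹⁶ J + 4.806×10⁻¹⁶ J ≈ 1.112×10⁻¹⁵ J.
v_f = √(2·1.112×10⁻¹⁵/1.883×10⁻²⁸) ≈ 3.44×10⁶ m/s.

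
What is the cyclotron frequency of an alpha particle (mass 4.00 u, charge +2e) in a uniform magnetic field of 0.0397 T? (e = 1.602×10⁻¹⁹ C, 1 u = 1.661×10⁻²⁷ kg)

f = |q|B/(2πm).
f = (3.204×10⁻¹⁹)(0.0397)/(2π·6.644×10⁻²⁷) ≈ 3.05×10⁵ Hz.

f ≈ 3.05×10⁵ Hz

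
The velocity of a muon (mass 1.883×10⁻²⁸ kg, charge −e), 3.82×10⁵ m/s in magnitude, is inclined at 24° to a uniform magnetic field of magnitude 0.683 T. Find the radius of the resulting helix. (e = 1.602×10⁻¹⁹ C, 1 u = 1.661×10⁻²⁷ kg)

r ≈ 2.67×10⁻⁴ m

v⊥ = v sinθ = 3.82×10⁵·sin24° ≈ 1.554×10⁵ m/s.
r = m v⊥/(|q|B) = (1.883×10⁻²⁸)(1.554×10⁵)/((1.602×10⁻¹⁹)(0.683)) ≈ 2.67×10⁻⁴ m.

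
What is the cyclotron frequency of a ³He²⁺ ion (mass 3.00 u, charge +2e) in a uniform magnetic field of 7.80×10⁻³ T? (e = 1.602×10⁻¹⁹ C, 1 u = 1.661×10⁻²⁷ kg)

f = |q|B/(2πm).
f = (3.204×10⁻¹⁹)(7.80×10⁻³)/(2π·4.983×10⁻²⁷) ≈ 7.98×10⁴ Hz.

f ≈ 7.98×10⁴ Hz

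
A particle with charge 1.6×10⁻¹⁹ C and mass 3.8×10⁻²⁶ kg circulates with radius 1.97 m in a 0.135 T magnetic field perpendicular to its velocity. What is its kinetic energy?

KE ≈ 1.49×10⁵ eV

v = |q|Br/m, then KE = ½mv² = (qBr)²/(2m).
v = (1.6×10⁻¹⁹)(0.135)(1.97)/3.8×10⁻²⁶ ≈ 1.120×10⁶ m/s.
KE = ½(3.8×10⁻²⁶)(1.120×10⁶)² ≈ 2.38×10⁻¹⁴ J = 1.49×10⁵ eV.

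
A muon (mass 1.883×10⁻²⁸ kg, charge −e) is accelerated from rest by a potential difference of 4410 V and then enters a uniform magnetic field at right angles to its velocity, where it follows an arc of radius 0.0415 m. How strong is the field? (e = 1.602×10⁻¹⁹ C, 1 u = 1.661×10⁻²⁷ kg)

B ≈ 0.0776 T

v = √(2|q|V/m) = √(2·1.602×10⁻¹⁹·4410/1.883×10⁻²⁸) ≈ 2.739×10⁶ m/s.
B = mv/(|q|r) = (1.883×10⁻²⁸)(2.739×10⁶)/((1.602×10⁻¹⁹)(0.0415)) ≈ 0.0776 T.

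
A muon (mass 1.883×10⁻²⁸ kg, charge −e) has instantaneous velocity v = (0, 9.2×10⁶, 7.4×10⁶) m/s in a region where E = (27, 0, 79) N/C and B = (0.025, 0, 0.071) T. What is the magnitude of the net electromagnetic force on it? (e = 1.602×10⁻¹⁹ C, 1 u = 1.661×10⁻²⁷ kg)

v×B = (6.53×10⁵, 1.85×10⁵, -2.30×10⁵) N/C.
E + v×B = (6.53×10⁵, 1.85×10⁵, -2.30×10⁵) N/C.
F = q(E + v×B) = (−1.602×10⁻¹⁹ C)·(6.53×10⁵, 1.85×10⁵, -2.30×10⁵) = (-1.05×10⁻¹³, -2.96×10⁻¹⁴, 3.68×10⁻¹⁴) N.
|F| = 1.15×10⁻¹³ N.

|F| ≈ 1.15×10⁻¹³ N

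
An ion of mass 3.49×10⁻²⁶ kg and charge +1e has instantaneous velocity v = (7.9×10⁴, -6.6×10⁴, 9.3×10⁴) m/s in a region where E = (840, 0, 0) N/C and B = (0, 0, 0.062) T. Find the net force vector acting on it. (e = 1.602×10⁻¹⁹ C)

v×B = (-4090, -4900, 0) N/C.
E + v×B = (-3250, -4900, 0) N/C.
F = q(E + v×B) = (1.602×10⁻¹⁹ C)·(-3250, -4900, 0) = (-5.21×10⁻¹⁶, -7.85×10⁻¹⁶, 0) N.

F ≈ (-5.21×10⁻¹⁶, -7.85×10⁻¹⁶, 0) N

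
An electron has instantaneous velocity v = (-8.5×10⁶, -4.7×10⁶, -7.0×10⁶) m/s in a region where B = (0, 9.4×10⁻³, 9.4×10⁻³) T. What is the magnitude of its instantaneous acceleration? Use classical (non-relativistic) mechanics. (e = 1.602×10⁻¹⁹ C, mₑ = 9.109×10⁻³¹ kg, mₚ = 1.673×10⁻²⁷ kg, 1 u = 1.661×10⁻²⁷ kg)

|a| ≈ 2.02×10¹⁶ m/s²

v×B = (2.16×10⁴, 7.99×10⁴, -7.99×10⁴) N/C.
F = q v×B = (−1.602×10⁻¹⁹ C)·(2.16×10⁴, 7.99×10⁴, -7.99×10⁴) = (-3.46×10⁻¹⁵, -1.28×10⁻¹⁴, 1.28×10⁻¹⁴) N.
|a| = |F|/m = 1.843×10⁻¹⁴/9.109×10⁻³¹ ≈ 2.02×10¹⁶ m/s².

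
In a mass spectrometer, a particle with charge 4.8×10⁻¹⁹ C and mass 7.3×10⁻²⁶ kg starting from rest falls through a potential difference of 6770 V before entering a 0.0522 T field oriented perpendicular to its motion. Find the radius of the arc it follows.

Acceleration: |q|V = ½mv² ⇒ v = √(2|q|V/m) = √(2·4.8×10⁻¹⁹·6770/7.3×10⁻²⁶) ≈ 2.984×10⁵ m/s.
In the field: r = mv/(|q|B) = (7.3×10⁻²⁶)(2.984×10⁵)/((4.8×10⁻¹⁹)(0.0522)) ≈ 0.869 m.

r ≈ 0.869 m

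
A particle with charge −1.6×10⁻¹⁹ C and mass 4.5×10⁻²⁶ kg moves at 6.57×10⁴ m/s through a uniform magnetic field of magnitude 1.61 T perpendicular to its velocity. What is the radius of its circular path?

The magnetic force provides the centripetal force: |q|vB = mv²/r.
r = mv/(|q|B) = (4.5×10⁻²⁶)(6.57×10⁴)/((1.6×10⁻¹⁹)(1.61)) ≈ 0.0115 m.

r ≈ 0.0115 m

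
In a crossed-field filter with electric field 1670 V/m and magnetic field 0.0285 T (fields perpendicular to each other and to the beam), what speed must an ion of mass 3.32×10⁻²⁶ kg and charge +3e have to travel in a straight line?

For undeflected motion the electric and magnetic forces balance: qE = qvB.
v = E/B = 1670/0.0285 = 5.86×10⁴ m/s.

v = 5.86×10⁴ m/s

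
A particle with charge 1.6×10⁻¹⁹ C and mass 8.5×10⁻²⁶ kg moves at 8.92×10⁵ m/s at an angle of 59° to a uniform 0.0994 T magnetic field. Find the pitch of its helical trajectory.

p ≈ 15.4 m

v∥ = v cosθ = 8.92×10⁵·cos59° ≈ 4.594×10⁵ m/s.
T = 2πm/(|q|B) = 2π(8.5×10⁻²⁶)/((1.6×10⁻¹⁹)(0.0994)) ≈ 3.358×10⁻⁵ s.
pitch = v∥ T = (4.594×10⁵)(3.358×10⁻⁵) ≈ 15.4 m.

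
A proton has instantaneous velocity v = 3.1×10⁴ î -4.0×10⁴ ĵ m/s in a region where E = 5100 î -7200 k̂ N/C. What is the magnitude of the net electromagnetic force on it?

|F| ≈ 1.41×10⁻¹⁵ N

Only an electric field acts, so F = qE = (1.602×10⁻¹⁹ C)·(5100, 0, -7200) = (8.17×10⁻¹⁶, 0, -1.15×10⁻¹⁵) N.
|F| = 1.41×10⁻¹⁵ N.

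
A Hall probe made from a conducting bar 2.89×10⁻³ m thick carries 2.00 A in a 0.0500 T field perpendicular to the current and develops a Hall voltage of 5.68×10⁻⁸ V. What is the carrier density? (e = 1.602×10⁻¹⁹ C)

From V_H = IB/(n e t), n = IB/(V_H e t).
n = (2.00)(0.0500)/((5.68×10⁻⁸)(1.602×10⁻¹⁹)(2.89×10⁻³)) ≈ 3.80×10²⁷ m⁻³.

n ≈ 3.80×10²⁷ m⁻³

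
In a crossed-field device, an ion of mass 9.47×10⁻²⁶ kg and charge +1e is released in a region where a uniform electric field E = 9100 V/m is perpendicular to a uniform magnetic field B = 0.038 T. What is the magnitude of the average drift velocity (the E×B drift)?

v_d ≈ 2.4×10⁵ m/s

The steady drift has the magnetic force balancing the electric force, so v_d = E/B.
v_d = 9100/0.038 = 2.4×10⁵ m/s.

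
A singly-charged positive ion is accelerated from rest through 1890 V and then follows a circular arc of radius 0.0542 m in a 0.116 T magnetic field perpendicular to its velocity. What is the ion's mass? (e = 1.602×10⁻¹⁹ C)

m ≈ 1.68×10⁻²⁷ kg

Combine |q|V = ½mv² and r = mv/(|q|B): eliminate v to get m = qB²r²/(2V).
m = (1.602×10⁻¹⁹)(0.116)²(0.0542)²/(2·1890) ≈ 1.68×10⁻²⁷ kg.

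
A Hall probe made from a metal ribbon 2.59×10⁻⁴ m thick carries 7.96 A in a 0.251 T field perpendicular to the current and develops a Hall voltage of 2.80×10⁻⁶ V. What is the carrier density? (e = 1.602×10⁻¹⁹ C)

From V_H = IB/(n e t), n = IB/(V_H e t).
n = (7.96)(0.251)/((2.80×10⁻⁶)(1.602×10⁻¹⁹)(2.59×10⁻⁴)) ≈ 1.72×10²⁸ m⁻³.

n ≈ 1.72×10²⁸ m⁻³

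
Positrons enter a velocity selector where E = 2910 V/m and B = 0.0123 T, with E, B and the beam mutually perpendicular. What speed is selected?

v = 2.37×10⁵ m/s

Straight-line motion ⇒ electric and magnetic forces cancel, so E = vB.
v = E/B = 2910/0.0123 = 2.37×10⁵ m/s.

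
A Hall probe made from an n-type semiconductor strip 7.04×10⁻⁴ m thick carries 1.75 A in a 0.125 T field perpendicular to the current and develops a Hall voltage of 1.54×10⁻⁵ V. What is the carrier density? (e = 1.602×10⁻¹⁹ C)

From V_H = IB/(n e t), n = IB/(V_H e t).
n = (1.75)(0.125)/((1.54×10⁻⁵)(1.602×10⁻¹⁹)(7.04×10⁻⁴)) ≈ 1.26×10²⁶ m⁻³.

n ≈ 1.26×10²⁶ m⁻³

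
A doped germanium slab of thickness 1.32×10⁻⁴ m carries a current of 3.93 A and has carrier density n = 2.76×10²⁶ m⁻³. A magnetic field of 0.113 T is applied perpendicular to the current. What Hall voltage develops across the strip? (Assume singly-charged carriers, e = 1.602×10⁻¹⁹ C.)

V_H = IB/(n e t).
V_H = (3.93)(0.113)/((2.76×10²⁶)(1.602×10⁻¹⁹)(1.32×10⁻⁴)) ≈ 7.61×10⁻⁵ V.

V_H ≈ 7.61×10⁻⁵ V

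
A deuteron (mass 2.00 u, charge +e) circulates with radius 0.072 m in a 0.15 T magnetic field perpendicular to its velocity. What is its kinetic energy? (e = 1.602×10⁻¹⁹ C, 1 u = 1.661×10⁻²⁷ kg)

v = |q|Br/m, then KE = ½mv² = (qBr)²/(2m).
v = (1.602×10⁻¹⁹)(0.15)(0.072)/3.322×10⁻²⁷ ≈ 5.208×10⁵ m/s.
KE = ½(3.322×10⁻²⁷)(5.208×10⁵)² ≈ 4.5×10⁻¹⁶ J.

KE ≈ 4.5×10⁻¹⁶ J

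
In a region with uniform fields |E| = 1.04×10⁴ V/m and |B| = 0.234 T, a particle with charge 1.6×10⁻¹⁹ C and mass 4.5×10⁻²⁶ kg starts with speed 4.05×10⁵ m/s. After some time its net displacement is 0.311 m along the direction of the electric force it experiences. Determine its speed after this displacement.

B does no work; ΔKE = |q|E d.
½mv_f² = ½mv₀² + |q|Ed = ½(4.5×10⁻²⁶)(4.05×10⁵)² + (1.6×10⁻¹⁹)(1.04×10⁴)(0.311) ≈ 3.691×10⁻¹⁵ J + 5.175×10⁻¹⁶ J ≈ 4.208×10⁻¹⁵ J.
v_f = √(2·4.208×10⁻¹⁵/4.5×10⁻²⁶) ≈ 4.32×10⁵ m/s.

v_f ≈ 4.32×10⁵ m/s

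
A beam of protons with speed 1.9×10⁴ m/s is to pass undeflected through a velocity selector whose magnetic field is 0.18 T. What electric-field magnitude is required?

E = 3400 V/m

For straight-line motion qE = qvB, so E = vB.
E = 1.9×10⁴ × 0.18 = 3400 V/m.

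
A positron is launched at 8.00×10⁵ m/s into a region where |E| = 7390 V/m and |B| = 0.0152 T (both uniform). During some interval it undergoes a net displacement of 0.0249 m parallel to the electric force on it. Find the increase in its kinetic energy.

ΔKE ≈ 2.95×10⁻¹⁷ J

The magnetic force is always ⟂ v and does no work; only the electric force changes KE.
ΔKE = F_E · d = |q|E d = (1.602×10⁻¹⁹)(7390)(0.0249) ≈ 2.95×10⁻¹⁷ J.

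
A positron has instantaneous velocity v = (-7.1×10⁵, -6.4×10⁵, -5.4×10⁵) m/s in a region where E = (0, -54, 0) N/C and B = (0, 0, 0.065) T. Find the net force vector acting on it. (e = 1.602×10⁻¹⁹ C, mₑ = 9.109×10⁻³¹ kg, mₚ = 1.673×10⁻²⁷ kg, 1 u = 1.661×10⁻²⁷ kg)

F ≈ (-6.66×10⁻¹⁵, 7.38×10⁻¹⁵, 0) N

v×B = (-4.16×10⁴, 4.62×10⁴, 0) N/C.
E + v×B = (-4.16×10⁴, 4.61×10⁴, 0) N/C.
F = q(E + v×B) = (1.602×10⁻¹⁹ C)·(-4.16×10⁴, 4.61×10⁴, 0) = (-6.66×10⁻¹⁵, 7.38×10⁻¹⁵, 0) N.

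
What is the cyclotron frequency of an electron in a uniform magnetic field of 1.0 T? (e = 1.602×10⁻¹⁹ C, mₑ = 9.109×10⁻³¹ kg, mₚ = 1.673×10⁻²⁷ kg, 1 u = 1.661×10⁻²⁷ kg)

f = |q|B/(2πm).
f = (1.602×10⁻¹⁹)(1.0)/(2π·9.109×10⁻³¹) ≈ 2.8×10¹⁰ Hz.

f ≈ 2.8×10¹⁰ Hz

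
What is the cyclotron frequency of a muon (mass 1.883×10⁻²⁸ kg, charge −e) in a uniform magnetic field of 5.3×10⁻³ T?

f ≈ 7.2×10⁵ Hz

f = |q|B/(2πm).
f = (1.602×10⁻¹⁹)(5.3×10⁻³)/(2π·1.883×10⁻²⁸) ≈ 7.2×10⁵ Hz.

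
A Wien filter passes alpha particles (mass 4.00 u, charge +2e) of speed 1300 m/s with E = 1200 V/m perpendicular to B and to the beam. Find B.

Balance of forces in the selector: qE = qvB ⇒ B = E/v.
B = 1200/1300 = 0.92 T.

B = 0.92 T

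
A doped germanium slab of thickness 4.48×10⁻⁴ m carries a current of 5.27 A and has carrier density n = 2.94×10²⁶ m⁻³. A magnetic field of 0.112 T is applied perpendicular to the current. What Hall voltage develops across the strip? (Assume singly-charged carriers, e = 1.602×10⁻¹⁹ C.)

V_H = IB/(n e t).
V_H = (5.27)(0.112)/((2.94×10²⁶)(1.602×10⁻¹⁹)(4.48×10⁻⁴)) ≈ 2.80×10⁻⁵ V.

V_H ≈ 2.80×10⁻⁵ V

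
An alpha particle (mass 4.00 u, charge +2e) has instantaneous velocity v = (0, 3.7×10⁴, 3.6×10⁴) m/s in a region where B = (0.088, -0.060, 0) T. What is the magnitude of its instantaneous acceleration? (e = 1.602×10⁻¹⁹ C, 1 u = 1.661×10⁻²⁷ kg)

|a| ≈ 2.43×10¹¹ m/s²

v×B = (2160, 3170, -3260) N/C.
F = q v×B = (3.204×10⁻¹⁹ C)·(2160, 3170, -3260) = (6.92×10⁻¹⁶, 1.02×10⁻¹⁵, -1.04×10⁻¹⁵) N.
|a| = |F|/m = 1.612×10⁻¹⁵/6.644×10⁻²⁷ ≈ 2.43×10¹¹ m/s².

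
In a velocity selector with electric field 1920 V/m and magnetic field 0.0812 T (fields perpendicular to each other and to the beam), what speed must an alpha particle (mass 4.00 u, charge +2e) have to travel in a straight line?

v = 2.36×10⁴ m/s

Zero net Lorentz force requires |qE| = |q v×B|, i.e. E = vB.
v = E/B = 1920/0.0812 = 2.36×10⁴ m/s.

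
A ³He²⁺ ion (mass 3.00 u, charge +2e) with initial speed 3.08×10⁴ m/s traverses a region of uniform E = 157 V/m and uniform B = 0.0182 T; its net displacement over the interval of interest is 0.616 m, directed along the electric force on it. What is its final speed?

v_f ≈ 1.16×10⁵ m/s

B does no work; ΔKE = |q|E d.
½mv_f² = ½mv₀² + |q|Ed = ½(4.983×10⁻²⁷)(3.08×10⁴)² + (3.204×10⁻¹⁹)(157)(0.616) ≈ 2.364×10⁻¹⁸ J + 3.099×10⁻¹⁷ J ≈ 3.335×10⁻¹⁷ J.
v_f = √(2·3.335×10⁻¹⁷/4.983×10⁻²⁷) ≈ 1.16×10⁵ m/s.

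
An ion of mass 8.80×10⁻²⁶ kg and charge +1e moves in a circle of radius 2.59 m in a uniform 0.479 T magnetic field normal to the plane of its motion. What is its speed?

From |q|vB = mv²/r, v = |q|Br/m.
v = (1.602×10⁻¹⁹)(0.479)(2.59)/8.80×10⁻²⁶ ≈ 2.26×10⁶ m/s.

v ≈ 2.26×10⁶ m/s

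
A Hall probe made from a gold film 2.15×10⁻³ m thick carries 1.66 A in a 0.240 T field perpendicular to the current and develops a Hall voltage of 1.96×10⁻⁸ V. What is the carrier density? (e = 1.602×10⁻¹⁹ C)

n ≈ 5.90×10²⁸ m⁻³

From V_H = IB/(n e t), n = IB/(V_H e t).
n = (1.66)(0.240)/((1.96×10⁻⁸)(1.602×10⁻¹⁹)(2.15×10⁻³)) ≈ 5.90×10²⁸ m⁻³.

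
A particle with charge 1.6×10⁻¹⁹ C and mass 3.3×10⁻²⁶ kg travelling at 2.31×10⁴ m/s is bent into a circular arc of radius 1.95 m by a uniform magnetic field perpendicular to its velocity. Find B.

From |q|vB = mv²/r, B = mv/(|q|r).
B = (3.3×10⁻²⁶)(2.31×10⁴)/((1.6×10⁻¹⁹)(1.95)) ≈ 2.44×10⁻³ T.

B ≈ 2.44×10⁻³ T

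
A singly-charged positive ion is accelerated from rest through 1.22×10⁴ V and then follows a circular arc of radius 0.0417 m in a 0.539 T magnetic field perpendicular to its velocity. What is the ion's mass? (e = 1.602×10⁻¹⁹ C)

Combine |q|V = ½mv² and r = mv/(|q|B): eliminate v to get m = qB²r²/(2V).
m = (1.602×10⁻¹⁹)(0.539)²(0.0417)²/(2·1.22×10⁴) ≈ 3.32×10⁻²⁷ kg.

m ≈ 3.32×10⁻²⁷ kg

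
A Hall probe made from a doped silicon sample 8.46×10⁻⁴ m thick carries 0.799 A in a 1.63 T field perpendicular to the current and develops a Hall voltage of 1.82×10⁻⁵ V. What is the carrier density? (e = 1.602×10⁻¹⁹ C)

From V_H = IB/(n e t), n = IB/(V_H e t).
n = (0.799)(1.63)/((1.82×10⁻⁵)(1.602×10⁻¹⁹)(8.46×10⁻⁴)) ≈ 5.28×10²⁶ m⁻³.

n ≈ 5.28×10²⁶ m⁻³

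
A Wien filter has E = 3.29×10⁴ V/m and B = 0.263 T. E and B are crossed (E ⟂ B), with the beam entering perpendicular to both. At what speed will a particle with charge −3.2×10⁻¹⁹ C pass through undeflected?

v = 1.25×10⁵ m/s

For undeflected motion the electric and magnetic forces balance: qE = qvB.
v = E/B = 3.29×10⁴/0.263 = 1.25×10⁵ m/s.
The result is independent of the particle's charge and mass.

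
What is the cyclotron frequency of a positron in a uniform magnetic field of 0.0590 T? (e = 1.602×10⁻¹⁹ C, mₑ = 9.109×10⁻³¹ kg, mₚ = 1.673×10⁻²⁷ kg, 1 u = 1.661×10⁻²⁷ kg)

f ≈ 1.65×10⁹ Hz

f = |q|B/(2πm).
f = (1.602×10⁻¹⁹)(0.0590)/(2π·9.109×10⁻³¹) ≈ 1.65×10⁹ Hz.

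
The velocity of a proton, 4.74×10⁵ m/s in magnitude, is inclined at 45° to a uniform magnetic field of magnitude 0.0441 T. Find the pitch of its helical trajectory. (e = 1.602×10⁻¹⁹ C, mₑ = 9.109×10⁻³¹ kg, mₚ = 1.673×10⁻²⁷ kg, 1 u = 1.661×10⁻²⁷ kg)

v∥ = v cosθ = 4.74×10⁵·cos45° ≈ 3.352×10⁵ m/s.
T = 2πm/(|q|B) = 2π(1.673×10⁻²⁷)/((1.602×10⁻¹⁹)(0.0441)) ≈ 1.488×10⁻⁶ s.
pitch = v∥ T = (3.352×10⁵)(1.488×10⁻⁶) ≈ 0.499 m.

p ≈ 0.499 m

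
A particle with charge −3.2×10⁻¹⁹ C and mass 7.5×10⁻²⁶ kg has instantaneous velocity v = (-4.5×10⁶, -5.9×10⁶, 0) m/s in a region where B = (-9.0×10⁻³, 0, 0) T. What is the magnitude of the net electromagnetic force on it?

|F| ≈ 1.70×10⁻¹⁴ N

v×B = (0, 0, -5.31×10⁴) N/C.
F = q v×B = (−3.2×10⁻¹⁹ C)·(0, 0, -5.31×10⁴) = (0, 0, 1.70×10⁻¹⁴) N.
|F| = 1.70×10⁻¹⁴ N.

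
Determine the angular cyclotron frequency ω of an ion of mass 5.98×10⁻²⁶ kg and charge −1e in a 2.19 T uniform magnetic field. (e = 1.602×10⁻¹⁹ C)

ω ≈ 5.87×10⁶ rad/s

ω = |q|B/m.
ω = (1.602×10⁻¹⁹)(2.19)/5.98×10⁻²⁶ ≈ 5.87×10⁶ rad/s.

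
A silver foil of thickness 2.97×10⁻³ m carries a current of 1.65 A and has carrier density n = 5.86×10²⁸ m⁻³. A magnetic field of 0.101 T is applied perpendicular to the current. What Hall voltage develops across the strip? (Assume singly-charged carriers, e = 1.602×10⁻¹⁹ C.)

V_H ≈ 5.98×10⁻⁹ V

V_H = IB/(n e t).
V_H = (1.65)(0.101)/((5.86×10²⁸)(1.602×10⁻¹⁹)(2.97×10⁻³)) ≈ 5.98×10⁻⁹ V.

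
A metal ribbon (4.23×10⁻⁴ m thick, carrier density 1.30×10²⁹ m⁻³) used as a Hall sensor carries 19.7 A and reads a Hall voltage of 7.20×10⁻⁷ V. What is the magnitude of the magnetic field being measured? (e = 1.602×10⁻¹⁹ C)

From V_H = IB/(n e t), B = V_H n e t / I.
B = (7.20×10⁻⁷)(1.30×10²⁹)(1.602×10⁻¹⁹)(4.23×10⁻⁴)/19.7 ≈ 0.322 T.

B ≈ 0.322 T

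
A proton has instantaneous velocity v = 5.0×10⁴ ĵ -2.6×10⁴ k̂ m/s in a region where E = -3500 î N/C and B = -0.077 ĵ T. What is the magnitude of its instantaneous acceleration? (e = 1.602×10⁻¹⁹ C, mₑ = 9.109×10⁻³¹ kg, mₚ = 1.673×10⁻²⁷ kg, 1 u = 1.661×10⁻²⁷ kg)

v×B = (-2000, 0, 0) N/C.
E + v×B = (-5500, 0, 0) N/C.
F = q(E + v×B) = (1.602×10⁻¹⁹ C)·(-5500, 0, 0) = (-8.81×10⁻¹⁶, 0, 0) N.
|a| = |F|/m = 8.814×10⁻¹⁶/1.673×10⁻²⁷ ≈ 5.27×10¹¹ m/s².

|a| ≈ 5.27×10¹¹ m/s²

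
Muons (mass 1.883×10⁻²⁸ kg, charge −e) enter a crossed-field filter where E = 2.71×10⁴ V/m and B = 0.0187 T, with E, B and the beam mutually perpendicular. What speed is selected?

v = 1.45×10⁶ m/s

For undeflected motion the electric and magnetic forces balance: qE = qvB.
v = E/B = 2.71×10⁴/0.0187 = 1.45×10⁶ m/s.
The result is independent of the particle's charge and mass.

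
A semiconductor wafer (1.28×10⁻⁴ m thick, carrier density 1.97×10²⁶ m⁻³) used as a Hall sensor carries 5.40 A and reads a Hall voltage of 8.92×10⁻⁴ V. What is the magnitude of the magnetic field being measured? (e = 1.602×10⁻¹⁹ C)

From V_H = IB/(n e t), B = V_H n e t / I.
B = (8.92×10⁻⁴)(1.97×10²⁶)(1.602×10⁻¹⁹)(1.28×10⁻⁴)/5.40 ≈ 0.667 T.

B ≈ 0.667 T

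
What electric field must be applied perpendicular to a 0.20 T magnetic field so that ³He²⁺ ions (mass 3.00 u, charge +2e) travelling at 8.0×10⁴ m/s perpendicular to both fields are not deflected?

For straight-line motion qE = qvB, so E = vB.
E = 8.0×10⁴ × 0.20 = 1.6×10⁴ V/m.

E = 1.6×10⁴ V/m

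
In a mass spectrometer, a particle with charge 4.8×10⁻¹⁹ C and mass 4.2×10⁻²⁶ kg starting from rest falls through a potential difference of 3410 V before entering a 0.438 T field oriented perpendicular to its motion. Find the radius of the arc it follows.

Acceleration: |q|V = ½mv² ⇒ v = √(2|q|V/m) = √(2·4.8×10⁻¹⁹·3410/4.2×10⁻²⁶) ≈ 2.792×10⁵ m/s.
In the field: r = mv/(|q|B) = (4.2×10⁻²⁶)(2.792×10⁵)/((4.8×10⁻¹⁹)(0.438)) ≈ 0.0558 m.

r ≈ 0.0558 m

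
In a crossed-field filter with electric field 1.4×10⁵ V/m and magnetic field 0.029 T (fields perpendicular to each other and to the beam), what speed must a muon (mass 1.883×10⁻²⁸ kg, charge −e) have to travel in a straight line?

Zero net Lorentz force requires |qE| = |q v×B|, i.e. E = vB.
v = E/B = 1.4×10⁵/0.029 = 4.8×10⁶ m/s.

v = 4.8×10⁶ m/s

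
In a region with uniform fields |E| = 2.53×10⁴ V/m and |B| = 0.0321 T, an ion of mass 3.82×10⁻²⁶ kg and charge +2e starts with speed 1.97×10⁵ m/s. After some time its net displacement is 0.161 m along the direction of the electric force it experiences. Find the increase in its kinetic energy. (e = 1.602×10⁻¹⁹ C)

ΔKE ≈ 1.31×10⁻¹⁵ J

The magnetic force is always ⟂ v and does no work; only the electric force changes KE.
ΔKE = F_E · d = |q|E d = (3.204×10⁻¹⁹)(2.53×10⁴)(0.161) ≈ 1.31×10⁻¹⁵ J.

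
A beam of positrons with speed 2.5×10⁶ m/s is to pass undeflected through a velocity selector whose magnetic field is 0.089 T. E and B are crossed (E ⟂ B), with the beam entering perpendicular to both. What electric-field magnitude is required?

For straight-line motion qE = qvB, so E = vB.
E = 2.5×10⁶ × 0.089 = 2.2×10⁵ V/m.

E = 2.2×10⁵ V/m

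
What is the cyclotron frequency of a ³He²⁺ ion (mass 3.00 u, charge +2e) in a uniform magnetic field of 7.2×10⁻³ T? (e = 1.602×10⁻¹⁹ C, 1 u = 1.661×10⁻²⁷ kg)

f = |q|B/(2πm).
f = (3.204×10⁻¹⁹)(7.2×10⁻³)/(2π·4.983×10⁻²⁷) ≈ 7.4×10⁴ Hz.

f ≈ 7.4×10⁴ Hz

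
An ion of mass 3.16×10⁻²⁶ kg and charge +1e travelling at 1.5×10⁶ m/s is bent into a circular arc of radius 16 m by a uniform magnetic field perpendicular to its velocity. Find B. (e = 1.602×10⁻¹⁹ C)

B ≈ 0.018 T

From |q|vB = mv²/r, B = mv/(|q|r).
B = (3.16×10⁻²⁶)(1.5×10⁶)/((1.602×10⁻¹⁹)(16)) ≈ 0.018 T.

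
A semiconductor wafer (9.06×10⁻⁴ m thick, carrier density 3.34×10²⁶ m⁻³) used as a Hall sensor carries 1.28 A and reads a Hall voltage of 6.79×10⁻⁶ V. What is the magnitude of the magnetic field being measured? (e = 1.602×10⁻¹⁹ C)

From V_H = IB/(n e t), B = V_H n e t / I.
B = (6.79×10⁻⁶)(3.34×10²⁶)(1.602×10⁻¹⁹)(9.06×10⁻⁴)/1.28 ≈ 0.257 T.

B ≈ 0.257 T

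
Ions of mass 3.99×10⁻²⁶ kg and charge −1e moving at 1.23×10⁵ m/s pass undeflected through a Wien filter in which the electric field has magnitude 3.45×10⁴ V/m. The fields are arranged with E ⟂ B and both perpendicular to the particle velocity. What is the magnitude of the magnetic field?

Balance of forces in the selector: qE = qvB ⇒ B = E/v.
B = 3.45×10⁴/1.23×10⁵ = 0.280 T.

B = 0.280 T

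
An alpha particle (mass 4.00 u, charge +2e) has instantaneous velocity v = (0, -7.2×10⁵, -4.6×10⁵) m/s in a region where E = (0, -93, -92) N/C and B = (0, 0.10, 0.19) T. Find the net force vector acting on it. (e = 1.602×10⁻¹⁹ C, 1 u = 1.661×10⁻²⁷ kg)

F ≈ (-2.91×10⁻¹⁴, -2.98×10⁻¹⁷, -2.95×10⁻¹⁷) N

v×B = (-9.08×10⁴, 0, 0) N/C.
E + v×B = (-9.08×10⁴, -93.0, -92.0) N/C.
F = q(E + v×B) = (3.204×10⁻¹⁹ C)·(-9.08×10⁴, -93.0, -92.0) = (-2.91×10⁻¹⁴, -2.98×10⁻¹⁷, -2.95×10⁻¹⁷) N.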